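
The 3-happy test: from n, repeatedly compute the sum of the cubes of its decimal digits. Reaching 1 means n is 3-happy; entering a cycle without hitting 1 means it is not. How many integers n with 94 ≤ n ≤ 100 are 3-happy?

94: 94 → 793 → 1099 → 1459 → 919 → 1459  (repeats 1459)
95: 95 → 854 → 701 → 344 → 155 → 251 → 134 → 92 → 737 → 713 → 371 → 371  (repeats 371)
96: 96 → 945 → 918 → 1242 → 81 → 513 → 153 → 153  (repeats 153)
97: 97 → 1072 → 352 → 160 → 217 → 352  (repeats 352)
98: 98 → 1241 → 74 → 407 → 407  (repeats 407)
99: 99 → 1458 → 702 → 351 → 153 → 153  (repeats 153)
100: 100 → 1  (reaches 1)
3-happy: 100

1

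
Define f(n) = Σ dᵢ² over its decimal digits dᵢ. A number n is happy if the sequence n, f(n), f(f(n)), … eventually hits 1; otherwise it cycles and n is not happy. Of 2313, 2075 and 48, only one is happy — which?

2313

2313: 2313 → 23 → 13 → 10 → 1  — reaches 1 (happy)
2075: 2075 → 78 → 113 → 11 → 2 → 4 → 16 → 37 → 58 → 89 → 145 → 42 → 20 → 4  — repeats 4 (not happy)
48: 48 → 80 → 64 → 52 → 29 → 85 → 89 → 145 → 42 → 20 → 4 → 16 → 37 → 58 → 89  — repeats 89 (not happy)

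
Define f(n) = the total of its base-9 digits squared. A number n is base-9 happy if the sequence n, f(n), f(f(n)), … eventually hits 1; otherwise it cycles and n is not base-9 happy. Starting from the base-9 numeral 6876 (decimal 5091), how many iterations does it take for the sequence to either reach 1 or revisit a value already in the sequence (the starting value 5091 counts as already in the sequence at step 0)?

5091 = (6,8,7,6)_9 → 6² + 8² + 7² + 6² = 185
185 = (2,2,5)_9 → 2² + 2² + 5² = 33
33 = (3,6)_9 → 3² + 6² = 45
45 = (5,0)_9 → 5² + 0² = 25
25 = (2,7)_9 → 2² + 7² = 53
53 = (5,8)_9 → 5² + 8² = 89
89 = (1,0,8)_9 → 1² + 0² + 8² = 65
65 = (7,2)_9 → 7² + 2² = 53  — 53 repeats.
That took 8 steps.

8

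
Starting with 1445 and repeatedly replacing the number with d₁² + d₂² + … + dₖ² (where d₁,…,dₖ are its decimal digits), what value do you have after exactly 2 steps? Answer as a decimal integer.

1445 → 1² + 4² + 4² + 5² = 1 + 16 + 16 + 25 = 58
58 → 5² + 8² = 25 + 64 = 89

89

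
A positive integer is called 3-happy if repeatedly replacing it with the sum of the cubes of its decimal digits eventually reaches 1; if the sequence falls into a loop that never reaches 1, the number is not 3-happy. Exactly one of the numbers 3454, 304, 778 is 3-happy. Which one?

778

3454: 3454 → 280 → 520 → 133 → 55 → 250 → 133  — repeats 133 (not 3-happy)
304: 304 → 91 → 730 → 370 → 370  — repeats 370 (not 3-happy)
778: 778 → 1198 → 1243 → 100 → 1  — reaches 1 (3-happy)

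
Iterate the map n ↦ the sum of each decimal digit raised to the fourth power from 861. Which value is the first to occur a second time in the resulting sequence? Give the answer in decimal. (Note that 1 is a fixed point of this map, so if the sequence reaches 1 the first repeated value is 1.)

13139

861 → 8⁴ + 6⁴ + 1⁴ = 5393
5393 → 5⁴ + 3⁴ + 9⁴ + 3⁴ = 7348
7348 → 7⁴ + 3⁴ + 4⁴ + 8⁴ = 6834
6834 → 6⁴ + 8⁴ + 3⁴ + 4⁴ = 5729
5729 → 5⁴ + 7⁴ + 2⁴ + 9⁴ = 9603
9603 → 9⁴ + 6⁴ + 0⁴ + 3⁴ = 7938
7938 → 7⁴ + 9⁴ + 3⁴ + 8⁴ = 13139
13139 → 1⁴ + 3⁴ + 1⁴ + 3⁴ + 9⁴ = 6725
6725 → 6⁴ + 7⁴ + 2⁴ + 5⁴ = 4338
4338 → 4⁴ + 3⁴ + 3⁴ + 8⁴ = 4514
4514 → 4⁴ + 5⁴ + 1⁴ + 4⁴ = 1138
1138 → 1⁴ + 1⁴ + 3⁴ + 8⁴ = 4179
4179 → 4⁴ + 1⁴ + 7⁴ + 9⁴ = 9219
9219 → 9⁴ + 2⁴ + 1⁴ + 9⁴ = 13139  — 13139 already appeared earlier.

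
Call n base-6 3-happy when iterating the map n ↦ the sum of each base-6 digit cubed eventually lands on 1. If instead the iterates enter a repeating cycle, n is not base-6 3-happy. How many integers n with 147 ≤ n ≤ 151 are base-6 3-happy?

2

147: 147 → 91 → 36 → 1  — base-6 3-happy
148: 148 → 128 → 62 → 73 → 9 → 28 → 128  — not base-6 3-happy
149: 149 → 189 → 153 → 92 → 43 → 3 → 27 → 91 → 36 → 1  — base-6 3-happy
150: 150 → 65 → 190 → 190  — not base-6 3-happy
151: 151 → 66 → 126 → 54 → 28 → 128 → 62 → 73 → 9 → 28  — not base-6 3-happy
base-6 3-happy: 147, 149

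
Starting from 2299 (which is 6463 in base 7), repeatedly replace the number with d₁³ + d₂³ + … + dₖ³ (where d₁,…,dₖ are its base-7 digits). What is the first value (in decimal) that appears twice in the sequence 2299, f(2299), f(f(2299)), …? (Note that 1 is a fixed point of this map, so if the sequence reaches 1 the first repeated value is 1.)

2299 = (6,4,6,3)_7 → 6³ + 4³ + 6³ + 3³ = 523
523 = (1,3,4,5)_7 → 1³ + 3³ + 4³ + 5³ = 217
217 = (4,3,0)_7 → 4³ + 3³ + 0³ = 91
91 = (1,6,0)_7 → 1³ + 6³ + 0³ = 217  — 217 already appeared earlier.

217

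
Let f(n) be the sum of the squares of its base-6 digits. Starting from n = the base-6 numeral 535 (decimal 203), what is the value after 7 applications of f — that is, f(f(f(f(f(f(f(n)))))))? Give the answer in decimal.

29

203 = (5,3,5)_6 → 5² + 3² + 5² = 25 + 9 + 25 = 59
59 = (1,3,5)_6 → 1² + 3² + 5² = 1 + 9 + 25 = 35
35 = (5,5)_6 → 5² + 5² = 25 + 25 = 50
50 = (1,2,2)_6 → 1² + 2² + 2² = 1 + 4 + 4 = 9
9 = (1,3)_6 → 1² + 3² = 1 + 9 = 10
10 = (1,4)_6 → 1² + 4² = 1 + 16 = 17
17 = (2,5)_6 → 2² + 5² = 4 + 25 = 29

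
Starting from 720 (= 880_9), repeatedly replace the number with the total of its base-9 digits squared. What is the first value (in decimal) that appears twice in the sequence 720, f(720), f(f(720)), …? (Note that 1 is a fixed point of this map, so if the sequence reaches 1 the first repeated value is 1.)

50

720 = (8,8,0)_9 → 8² + 8² + 0² = 128
128 = (1,5,2)_9 → 1² + 5² + 2² = 30
30 = (3,3)_9 → 3² + 3² = 18
18 = (2,0)_9 → 2² + 0² = 4
4 = (4)_9 → 4² = 16
16 = (1,7)_9 → 1² + 7² = 50
50 = (5,5)_9 → 5² + 5² = 50  — 50 already appeared earlier.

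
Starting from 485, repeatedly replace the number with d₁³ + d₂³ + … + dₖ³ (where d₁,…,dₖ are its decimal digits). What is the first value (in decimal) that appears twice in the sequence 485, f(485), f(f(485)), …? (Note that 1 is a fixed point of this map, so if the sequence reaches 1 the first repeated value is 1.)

485 → 4³ + 8³ + 5³ = 701
701 → 7³ + 0³ + 1³ = 344
344 → 3³ + 4³ + 4³ = 155
155 → 1³ + 5³ + 5³ = 251
251 → 2³ + 5³ + 1³ = 134
134 → 1³ + 3³ + 4³ = 92
92 → 9³ + 2³ = 737
737 → 7³ + 3³ + 7³ = 713
713 → 7³ + 1³ + 3³ = 371
371 → 3³ + 7³ + 1³ = 371  — 371 already appeared earlier.

371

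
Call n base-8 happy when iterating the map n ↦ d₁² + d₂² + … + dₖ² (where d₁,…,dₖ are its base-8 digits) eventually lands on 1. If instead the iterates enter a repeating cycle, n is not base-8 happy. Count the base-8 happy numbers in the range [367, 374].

367: 367 → 99 → 26 → 13 → 26  (repeats 26)
368: 368 → 61 → 74 → 6 → 36 → 32 → 16 → 4 → 16  (repeats 16)
369: 369 → 62 → 85 → 30 → 45 → 50 → 40 → 25 → 10 → 5 → 25  (repeats 25)
370: 370 → 65 → 2 → 4 → 16 → 4  (repeats 4)
371: 371 → 70 → 37 → 41 → 26 → 13 → 26  (repeats 26)
372: 372 → 77 → 27 → 18 → 8 → 1  (reaches 1)
373: 373 → 86 → 41 → 26 → 13 → 26  (repeats 26)
374: 374 → 97 → 18 → 8 → 1  (reaches 1)
base-8 happy: 372, 374

2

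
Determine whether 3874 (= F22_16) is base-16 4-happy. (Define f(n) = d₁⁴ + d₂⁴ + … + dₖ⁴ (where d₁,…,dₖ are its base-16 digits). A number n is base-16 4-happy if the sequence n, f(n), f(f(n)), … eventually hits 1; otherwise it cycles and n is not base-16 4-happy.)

3874 = (15,2,2)_16 → 15⁴ + 2⁴ + 2⁴ = 50657
50657 = (12,5,14,1)_16 → 12⁴ + 5⁴ + 14⁴ + 1⁴ = 59778
59778 = (14,9,8,2)_16 → 14⁴ + 9⁴ + 8⁴ + 2⁴ = 49089
49089 = (11,15,12,1)_16 → 11⁴ + 15⁴ + 12⁴ + 1⁴ = 86003
86003 = (1,4,15,15,3)_16 → 1⁴ + 4⁴ + 15⁴ + 15⁴ + 3⁴ = 101588
101588 = (1,8,12,13,4)_16 → 1⁴ + 8⁴ + 12⁴ + 13⁴ + 4⁴ = 53650
53650 = (13,1,9,2)_16 → 13⁴ + 1⁴ + 9⁴ + 2⁴ = 35139
35139 = (8,9,4,3)_16 → 8⁴ + 9⁴ + 4⁴ + 3⁴ = 10994
10994 = (2,10,15,2)_16 → 2⁴ + 10⁴ + 15⁴ + 2⁴ = 60657
60657 = (14,12,15,1)_16 → 14⁴ + 12⁴ + 15⁴ + 1⁴ = 109778
109778 = (1,10,12,13,2)_16 → 1⁴ + 10⁴ + 12⁴ + 13⁴ + 2⁴ = 59314
59314 = (14,7,11,2)_16 → 14⁴ + 7⁴ + 11⁴ + 2⁴ = 55474
55474 = (13,8,11,2)_16 → 13⁴ + 8⁴ + 11⁴ + 2⁴ = 47314
47314 = (11,8,13,2)_16 → 11⁴ + 8⁴ + 13⁴ + 2⁴ = 47314  — 47314 already seen; the sequence cycles without reaching 1.

not base-16 4-happy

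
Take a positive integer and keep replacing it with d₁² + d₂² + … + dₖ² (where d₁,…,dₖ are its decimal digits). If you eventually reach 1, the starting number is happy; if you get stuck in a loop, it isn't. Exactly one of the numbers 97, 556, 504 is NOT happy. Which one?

97: 97 → 130 → 10 → 1  — reaches 1 (happy)
556: 556 → 86 → 100 → 1  — reaches 1 (happy)
504: 504 → 41 → 17 → 50 → 25 → 29 → 85 → 89 → 145 → 42 → 20 → 4 → 16 → 37 → 58 → 89  — repeats 89 (not happy)

504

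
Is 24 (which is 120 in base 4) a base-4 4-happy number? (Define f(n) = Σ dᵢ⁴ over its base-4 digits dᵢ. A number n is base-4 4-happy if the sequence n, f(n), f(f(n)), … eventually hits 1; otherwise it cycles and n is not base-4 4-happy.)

24 = (1,2,0)_4 → 1⁴ + 2⁴ + 0⁴ = 17
17 = (1,0,1)_4 → 1⁴ + 0⁴ + 1⁴ = 2
2 = (2)_4 → 2⁴ = 16
16 = (1,0,0)_4 → 1⁴ + 0⁴ + 0⁴ = 1  — reached 1.

base-4 4-happy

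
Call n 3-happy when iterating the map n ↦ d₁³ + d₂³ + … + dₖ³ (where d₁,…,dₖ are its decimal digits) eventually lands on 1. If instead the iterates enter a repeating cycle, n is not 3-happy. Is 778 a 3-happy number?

3-happy

778 → 7³ + 7³ + 8³ = 343 + 343 + 512 = 1198
1198 → 1³ + 1³ + 9³ + 8³ = 1 + 1 + 729 + 512 = 1243
1243 → 1³ + 2³ + 4³ + 3³ = 1 + 8 + 64 + 27 = 100
100 → 1³ + 0³ + 0³ = 1 + 0 + 0 = 1  — reached 1.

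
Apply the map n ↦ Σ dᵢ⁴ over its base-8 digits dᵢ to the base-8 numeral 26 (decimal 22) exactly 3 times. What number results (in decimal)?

22 = (2,6)_8 → 2⁴ + 6⁴ = 16 + 1296 = 1312
1312 = (2,4,4,0)_8 → 2⁴ + 4⁴ + 4⁴ + 0⁴ = 16 + 256 + 256 + 0 = 528
528 = (1,0,2,0)_8 → 1⁴ + 0⁴ + 2⁴ + 0⁴ = 1 + 0 + 16 + 0 = 17

17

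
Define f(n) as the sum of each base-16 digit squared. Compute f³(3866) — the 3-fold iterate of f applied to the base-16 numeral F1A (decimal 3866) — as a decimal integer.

34

3866 = (15,1,10)_16 → 15² + 1² + 10² = 225 + 1 + 100 = 326
326 = (1,4,6)_16 → 1² + 4² + 6² = 1 + 16 + 36 = 53
53 = (3,5)_16 → 3² + 5² = 9 + 25 = 34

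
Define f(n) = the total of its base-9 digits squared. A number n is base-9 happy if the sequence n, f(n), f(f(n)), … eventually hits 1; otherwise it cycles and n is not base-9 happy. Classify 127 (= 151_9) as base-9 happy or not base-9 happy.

base-9 happy

127 = (1,5,1)_9 → 27
27 = (3,0)_9 → 9
9 = (1,0)_9 → 1  — reached 1.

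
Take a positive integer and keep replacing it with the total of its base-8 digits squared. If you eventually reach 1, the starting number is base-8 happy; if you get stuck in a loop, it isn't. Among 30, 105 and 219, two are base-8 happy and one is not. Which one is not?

30: 30 → 45 → 50 → 40 → 25 → 10 → 5 → 25  — repeats 25 (not base-8 happy)
105: 105 → 27 → 18 → 8 → 1  — reaches 1 (base-8 happy)
219: 219 → 27 → 18 → 8 → 1  — reaches 1 (base-8 happy)

30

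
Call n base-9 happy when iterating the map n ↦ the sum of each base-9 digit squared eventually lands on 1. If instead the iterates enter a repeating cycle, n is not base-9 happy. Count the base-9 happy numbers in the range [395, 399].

1

395: 395 → 129 → 35 → 73 → 65 → 53 → 89 → 65  — not base-9 happy
396: 396 → 80 → 128 → 30 → 18 → 4 → 16 → 50 → 50  — not base-9 happy
397: 397 → 81 → 1  — base-9 happy
398: 398 → 84 → 10 → 2 → 4 → 16 → 50 → 50  — not base-9 happy
399: 399 → 89 → 65 → 53 → 89  — not base-9 happy
base-9 happy: 397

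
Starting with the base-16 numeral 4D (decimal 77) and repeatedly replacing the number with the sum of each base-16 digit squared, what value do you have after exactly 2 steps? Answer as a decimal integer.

77 = (4,13)_16 → 4² + 13² = 16 + 169 = 185
185 = (11,9)_16 → 11² + 9² = 121 + 81 = 202

202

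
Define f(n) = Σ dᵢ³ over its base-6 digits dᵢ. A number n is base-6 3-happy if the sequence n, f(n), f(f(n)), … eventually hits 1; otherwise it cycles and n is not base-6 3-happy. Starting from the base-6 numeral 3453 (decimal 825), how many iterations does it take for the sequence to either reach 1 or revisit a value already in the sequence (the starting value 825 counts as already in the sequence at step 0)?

8

825 = (3,4,5,3)_6 → 3³ + 4³ + 5³ + 3³ = 27 + 64 + 125 + 27 = 243
243 = (1,0,4,3)_6 → 1³ + 0³ + 4³ + 3³ = 1 + 0 + 64 + 27 = 92
92 = (2,3,2)_6 → 2³ + 3³ + 2³ = 8 + 27 + 8 = 43
43 = (1,1,1)_6 → 1³ + 1³ + 1³ = 1 + 1 + 1 = 3
3 = (3)_6 → 3³ = 27
27 = (4,3)_6 → 4³ + 3³ = 64 + 27 = 91
91 = (2,3,1)_6 → 2³ + 3³ + 1³ = 8 + 27 + 1 = 36
36 = (1,0,0)_6 → 1³ + 0³ + 0³ = 1 + 0 + 0 = 1  — reached 1.
That took 8 steps.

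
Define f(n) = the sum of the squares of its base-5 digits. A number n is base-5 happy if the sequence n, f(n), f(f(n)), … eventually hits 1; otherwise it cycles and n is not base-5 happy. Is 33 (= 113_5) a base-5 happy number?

33 = (1,1,3)_5 → 1² + 1² + 3² = 11
11 = (2,1)_5 → 2² + 1² = 5
5 = (1,0)_5 → 1² + 0² = 1  — reached 1.

base-5 happy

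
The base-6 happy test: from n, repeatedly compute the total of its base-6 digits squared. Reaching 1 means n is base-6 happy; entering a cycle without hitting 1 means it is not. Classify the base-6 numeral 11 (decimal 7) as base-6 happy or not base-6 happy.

not base-6 happy

7 = (1,1)_6 → 1² + 1² = 1 + 1 = 2
2 = (2)_6 → 2² = 4
4 = (4)_6 → 4² = 16
16 = (2,4)_6 → 2² + 4² = 4 + 16 = 20
20 = (3,2)_6 → 3² + 2² = 9 + 4 = 13
13 = (2,1)_6 → 2² + 1² = 4 + 1 = 5
5 = (5)_6 → 5² = 25
25 = (4,1)_6 → 4² + 1² = 16 + 1 = 17
17 = (2,5)_6 → 2² + 5² = 4 + 25 = 29
29 = (4,5)_6 → 4² + 5² = 16 + 25 = 41
41 = (1,0,5)_6 → 1² + 0² + 5² = 1 + 0 + 25 = 26
26 = (4,2)_6 → 4² + 2² = 16 + 4 = 20  — 20 already seen; the sequence cycles without reaching 1.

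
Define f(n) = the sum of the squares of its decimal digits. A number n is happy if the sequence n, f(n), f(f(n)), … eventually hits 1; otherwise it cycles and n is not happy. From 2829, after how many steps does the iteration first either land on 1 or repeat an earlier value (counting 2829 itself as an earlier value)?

15

2829 → 153
153 → 35
35 → 34
34 → 25
25 → 29
29 → 85
85 → 89
89 → 145
145 → 42
42 → 20
20 → 4
4 → 16
16 → 37
37 → 58
58 → 89  — 89 repeats.
That took 15 steps.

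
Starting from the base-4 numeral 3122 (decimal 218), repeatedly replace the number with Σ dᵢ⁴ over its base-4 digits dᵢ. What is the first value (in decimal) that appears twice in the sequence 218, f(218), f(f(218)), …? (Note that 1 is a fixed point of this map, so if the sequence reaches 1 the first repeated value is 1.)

1

218 = (3,1,2,2)_4 → 3⁴ + 1⁴ + 2⁴ + 2⁴ = 81 + 1 + 16 + 16 = 114
114 = (1,3,0,2)_4 → 1⁴ + 3⁴ + 0⁴ + 2⁴ = 1 + 81 + 0 + 16 = 98
98 = (1,2,0,2)_4 → 1⁴ + 2⁴ + 0⁴ + 2⁴ = 1 + 16 + 0 + 16 = 33
33 = (2,0,1)_4 → 2⁴ + 0⁴ + 1⁴ = 16 + 0 + 1 = 17
17 = (1,0,1)_4 → 1⁴ + 0⁴ + 1⁴ = 1 + 0 + 1 = 2
2 = (2)_4 → 2⁴ = 16
16 = (1,0,0)_4 → 1⁴ + 0⁴ + 0⁴ = 1 + 0 + 0 = 1  — reached the fixed point 1.
1 → 1, so 1 is the first repeated value.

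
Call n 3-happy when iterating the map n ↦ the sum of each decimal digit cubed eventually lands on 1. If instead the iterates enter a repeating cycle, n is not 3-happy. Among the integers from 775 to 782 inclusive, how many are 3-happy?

1

775: 775 → 811 → 514 → 190 → 730 → 370 → 370  — not 3-happy
776: 776 → 902 → 737 → 713 → 371 → 371  — not 3-happy
777: 777 → 1029 → 738 → 882 → 1032 → 36 → 243 → 99 → 1458 → 702 → 351 → 153 → 153  — not 3-happy
778: 778 → 1198 → 1243 → 100 → 1  — 3-happy
779: 779 → 1415 → 191 → 731 → 371 → 371  — not 3-happy
780: 780 → 855 → 762 → 567 → 684 → 792 → 1080 → 513 → 153 → 153  — not 3-happy
781: 781 → 856 → 853 → 664 → 496 → 1009 → 730 → 370 → 370  — not 3-happy
782: 782 → 863 → 755 → 593 → 881 → 1025 → 134 → 92 → 737 → 713 → 371 → 371  — not 3-happy
3-happy: 778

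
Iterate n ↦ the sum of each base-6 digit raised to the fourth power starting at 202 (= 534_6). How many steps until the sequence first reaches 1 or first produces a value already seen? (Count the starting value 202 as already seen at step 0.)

202 = (5,3,4)_6 → 5⁴ + 3⁴ + 4⁴ = 625 + 81 + 256 = 962
962 = (4,2,4,2)_6 → 4⁴ + 2⁴ + 4⁴ + 2⁴ = 256 + 16 + 256 + 16 = 544
544 = (2,3,0,4)_6 → 2⁴ + 3⁴ + 0⁴ + 4⁴ = 16 + 81 + 0 + 256 = 353
353 = (1,3,4,5)_6 → 1⁴ + 3⁴ + 4⁴ + 5⁴ = 1 + 81 + 256 + 625 = 963
963 = (4,2,4,3)_6 → 4⁴ + 2⁴ + 4⁴ + 3⁴ = 256 + 16 + 256 + 81 = 609
609 = (2,4,5,3)_6 → 2⁴ + 4⁴ + 5⁴ + 3⁴ = 16 + 256 + 625 + 81 = 978
978 = (4,3,1,0)_6 → 4⁴ + 3⁴ + 1⁴ + 0⁴ = 256 + 81 + 1 + 0 = 338
338 = (1,3,2,2)_6 → 1⁴ + 3⁴ + 2⁴ + 2⁴ = 1 + 81 + 16 + 16 = 114
114 = (3,1,0)_6 → 3⁴ + 1⁴ + 0⁴ = 81 + 1 + 0 = 82
82 = (2,1,4)_6 → 2⁴ + 1⁴ + 4⁴ = 16 + 1 + 256 = 273
273 = (1,1,3,3)_6 → 1⁴ + 1⁴ + 3⁴ + 3⁴ = 1 + 1 + 81 + 81 = 164
164 = (4,3,2)_6 → 4⁴ + 3⁴ + 2⁴ = 256 + 81 + 16 = 353  — 353 repeats.
That took 12 steps.

12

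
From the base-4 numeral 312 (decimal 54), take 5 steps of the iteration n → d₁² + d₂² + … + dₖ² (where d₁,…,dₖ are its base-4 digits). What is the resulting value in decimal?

4

54 = (3,1,2)_4 → 3² + 1² + 2² = 9 + 1 + 4 = 14
14 = (3,2)_4 → 3² + 2² = 9 + 4 = 13
13 = (3,1)_4 → 3² + 1² = 9 + 1 = 10
10 = (2,2)_4 → 2² + 2² = 4 + 4 = 8
8 = (2,0)_4 → 2² + 0² = 4 + 0 = 4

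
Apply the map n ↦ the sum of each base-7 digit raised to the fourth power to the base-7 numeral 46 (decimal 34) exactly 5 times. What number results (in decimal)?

304

34 = (4,6)_7 → 4⁴ + 6⁴ = 256 + 1296 = 1552
1552 = (4,3,4,5)_7 → 4⁴ + 3⁴ + 4⁴ + 5⁴ = 256 + 81 + 256 + 625 = 1218
1218 = (3,3,6,0)_7 → 3⁴ + 3⁴ + 6⁴ + 0⁴ = 81 + 81 + 1296 + 0 = 1458
1458 = (4,1,5,2)_7 → 4⁴ + 1⁴ + 5⁴ + 2⁴ = 256 + 1 + 625 + 16 = 898
898 = (2,4,2,2)_7 → 2⁴ + 4⁴ + 2⁴ + 2⁴ = 16 + 256 + 16 + 16 = 304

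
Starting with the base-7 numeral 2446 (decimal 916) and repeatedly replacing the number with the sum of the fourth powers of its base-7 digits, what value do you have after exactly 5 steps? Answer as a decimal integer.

1552

916 = (2,4,4,6)_7 → 2⁴ + 4⁴ + 4⁴ + 6⁴ = 16 + 256 + 256 + 1296 = 1824
1824 = (5,2,1,4)_7 → 5⁴ + 2⁴ + 1⁴ + 4⁴ = 625 + 16 + 1 + 256 = 898
898 = (2,4,2,2)_7 → 2⁴ + 4⁴ + 2⁴ + 2⁴ = 16 + 256 + 16 + 16 = 304
304 = (6,1,3)_7 → 6⁴ + 1⁴ + 3⁴ = 1296 + 1 + 81 = 1378
1378 = (4,0,0,6)_7 → 4⁴ + 0⁴ + 0⁴ + 6⁴ = 256 + 0 + 0 + 1296 = 1552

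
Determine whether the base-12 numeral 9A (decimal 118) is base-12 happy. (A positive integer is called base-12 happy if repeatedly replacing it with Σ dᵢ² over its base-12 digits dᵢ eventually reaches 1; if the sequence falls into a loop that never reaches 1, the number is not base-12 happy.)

118 = (9,10)_12 → 9² + 10² = 181
181 = (1,3,1)_12 → 1² + 3² + 1² = 11
11 = (11)_12 → 11² = 121
121 = (10,1)_12 → 10² + 1² = 101
101 = (8,5)_12 → 8² + 5² = 89
89 = (7,5)_12 → 7² + 5² = 74
74 = (6,2)_12 → 6² + 2² = 40
40 = (3,4)_12 → 3² + 4² = 25
25 = (2,1)_12 → 2² + 1² = 5
5 = (5)_12 → 5² = 25  — 25 already seen; the sequence cycles without reaching 1.

not base-12 happy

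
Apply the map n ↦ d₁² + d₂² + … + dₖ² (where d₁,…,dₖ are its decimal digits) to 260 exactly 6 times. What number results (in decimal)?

145

260 → 2² + 6² + 0² = 40
40 → 4² + 0² = 16
16 → 1² + 6² = 37
37 → 3² + 7² = 58
58 → 5² + 8² = 89
89 → 8² + 9² = 145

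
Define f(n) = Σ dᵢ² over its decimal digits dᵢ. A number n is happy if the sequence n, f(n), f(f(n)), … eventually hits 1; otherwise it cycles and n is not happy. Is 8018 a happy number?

8018 → 8² + 0² + 1² + 8² = 129
129 → 1² + 2² + 9² = 86
86 → 8² + 6² = 100
100 → 1² + 0² + 0² = 1  — reached 1.

happy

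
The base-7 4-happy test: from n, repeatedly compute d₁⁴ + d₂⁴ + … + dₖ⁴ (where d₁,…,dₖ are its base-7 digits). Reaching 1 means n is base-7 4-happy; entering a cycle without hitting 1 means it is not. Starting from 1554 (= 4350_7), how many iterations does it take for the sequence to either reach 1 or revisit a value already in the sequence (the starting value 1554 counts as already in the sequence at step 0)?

1554 = (4,3,5,0)_7 → 4⁴ + 3⁴ + 5⁴ + 0⁴ = 256 + 81 + 625 + 0 = 962
962 = (2,5,4,3)_7 → 2⁴ + 5⁴ + 4⁴ + 3⁴ = 16 + 625 + 256 + 81 = 978
978 = (2,5,6,5)_7 → 2⁴ + 5⁴ + 6⁴ + 5⁴ = 16 + 625 + 1296 + 625 = 2562
2562 = (1,0,3,2,0)_7 → 1⁴ + 0⁴ + 3⁴ + 2⁴ + 0⁴ = 1 + 0 + 81 + 16 + 0 = 98
98 = (2,0,0)_7 → 2⁴ + 0⁴ + 0⁴ = 16 + 0 + 0 = 16
16 = (2,2)_7 → 2⁴ + 2⁴ = 16 + 16 = 32
32 = (4,4)_7 → 4⁴ + 4⁴ = 256 + 256 = 512
512 = (1,3,3,1)_7 → 1⁴ + 3⁴ + 3⁴ + 1⁴ = 1 + 81 + 81 + 1 = 164
164 = (3,2,3)_7 → 3⁴ + 2⁴ + 3⁴ = 81 + 16 + 81 = 178
178 = (3,4,3)_7 → 3⁴ + 4⁴ + 3⁴ = 81 + 256 + 81 = 418
418 = (1,1,3,5)_7 → 1⁴ + 1⁴ + 3⁴ + 5⁴ = 1 + 1 + 81 + 625 = 708
708 = (2,0,3,1)_7 → 2⁴ + 0⁴ + 3⁴ + 1⁴ = 16 + 0 + 81 + 1 = 98  — 98 repeats.
That took 12 steps.

12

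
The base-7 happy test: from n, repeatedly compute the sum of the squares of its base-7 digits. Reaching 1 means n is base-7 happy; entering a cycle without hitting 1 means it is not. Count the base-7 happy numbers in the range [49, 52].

49: 49 → 1  (reaches 1)
50: 50 → 2 → 4 → 16 → 8 → 2  (repeats 2)
51: 51 → 5 → 25 → 25  (repeats 25)
52: 52 → 10 → 10  (repeats 10)
base-7 happy: 49

1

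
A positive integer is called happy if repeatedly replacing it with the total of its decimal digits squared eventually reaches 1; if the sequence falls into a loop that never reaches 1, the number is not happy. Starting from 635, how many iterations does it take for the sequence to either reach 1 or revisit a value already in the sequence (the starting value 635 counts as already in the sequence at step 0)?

635 → 70
70 → 49
49 → 97
97 → 130
130 → 10
10 → 1  — reached 1.
That took 6 steps.

6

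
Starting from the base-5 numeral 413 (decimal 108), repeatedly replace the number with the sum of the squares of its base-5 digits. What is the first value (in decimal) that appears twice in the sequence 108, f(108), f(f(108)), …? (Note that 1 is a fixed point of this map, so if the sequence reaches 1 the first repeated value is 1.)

4

108 = (4,1,3)_5 → 4² + 1² + 3² = 26
26 = (1,0,1)_5 → 1² + 0² + 1² = 2
2 = (2)_5 → 2² = 4
4 = (4)_5 → 4² = 16
16 = (3,1)_5 → 3² + 1² = 10
10 = (2,0)_5 → 2² + 0² = 4  — 4 already appeared earlier.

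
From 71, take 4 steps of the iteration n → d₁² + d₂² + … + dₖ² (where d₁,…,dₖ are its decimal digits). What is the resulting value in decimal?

85

71 → 50
50 → 25
25 → 29
29 → 85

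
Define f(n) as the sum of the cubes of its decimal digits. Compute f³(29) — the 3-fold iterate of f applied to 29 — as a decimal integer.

29 → 2³ + 9³ = 737
737 → 7³ + 3³ + 7³ = 713
713 → 7³ + 1³ + 3³ = 371

371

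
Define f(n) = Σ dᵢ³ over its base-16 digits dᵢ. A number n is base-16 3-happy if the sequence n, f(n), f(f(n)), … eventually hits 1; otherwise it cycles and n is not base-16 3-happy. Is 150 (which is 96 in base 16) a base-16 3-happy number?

150 = (9,6)_16 → 9³ + 6³ = 945
945 = (3,11,1)_16 → 3³ + 11³ + 1³ = 1359
1359 = (5,4,15)_16 → 5³ + 4³ + 15³ = 3564
3564 = (13,14,12)_16 → 13³ + 14³ + 12³ = 6669
6669 = (1,10,0,13)_16 → 1³ + 10³ + 0³ + 13³ = 3198
3198 = (12,7,14)_16 → 12³ + 7³ + 14³ = 4815
4815 = (1,2,12,15)_16 → 1³ + 2³ + 12³ + 15³ = 5112
5112 = (1,3,15,8)_16 → 1³ + 3³ + 15³ + 8³ = 3915
3915 = (15,4,11)_16 → 15³ + 4³ + 11³ = 4770
4770 = (1,2,10,2)_16 → 1³ + 2³ + 10³ + 2³ = 1017
1017 = (3,15,9)_16 → 3³ + 15³ + 9³ = 4131
4131 = (1,0,2,3)_16 → 1³ + 0³ + 2³ + 3³ = 36
36 = (2,4)_16 → 2³ + 4³ = 72
72 = (4,8)_16 → 4³ + 8³ = 576
576 = (2,4,0)_16 → 2³ + 4³ + 0³ = 72  — 72 already seen; the sequence cycles without reaching 1.

not base-16 3-happy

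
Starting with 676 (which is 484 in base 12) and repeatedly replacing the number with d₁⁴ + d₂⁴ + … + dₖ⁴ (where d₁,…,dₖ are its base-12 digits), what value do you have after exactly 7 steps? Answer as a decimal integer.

676 = (4,8,4)_12 → 4⁴ + 8⁴ + 4⁴ = 4608
4608 = (2,8,0,0)_12 → 2⁴ + 8⁴ + 0⁴ + 0⁴ = 4112
4112 = (2,4,6,8)_12 → 2⁴ + 4⁴ + 6⁴ + 8⁴ = 5664
5664 = (3,3,4,0)_12 → 3⁴ + 3⁴ + 4⁴ + 0⁴ = 418
418 = (2,10,10)_12 → 2⁴ + 10⁴ + 10⁴ = 20016
20016 = (11,7,0,0)_12 → 11⁴ + 7⁴ + 0⁴ + 0⁴ = 17042
17042 = (9,10,4,2)_12 → 9⁴ + 10⁴ + 4⁴ + 2⁴ = 16833

16833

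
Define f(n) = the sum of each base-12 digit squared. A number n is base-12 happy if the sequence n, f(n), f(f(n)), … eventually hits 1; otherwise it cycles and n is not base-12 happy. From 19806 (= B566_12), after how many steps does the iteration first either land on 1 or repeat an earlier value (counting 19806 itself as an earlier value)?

19806 = (11,5,6,6)_12 → 11² + 5² + 6² + 6² = 121 + 25 + 36 + 36 = 218
218 = (1,6,2)_12 → 1² + 6² + 2² = 1 + 36 + 4 = 41
41 = (3,5)_12 → 3² + 5² = 9 + 25 = 34
34 = (2,10)_12 → 2² + 10² = 4 + 100 = 104
104 = (8,8)_12 → 8² + 8² = 64 + 64 = 128
128 = (10,8)_12 → 10² + 8² = 100 + 64 = 164
164 = (1,1,8)_12 → 1² + 1² + 8² = 1 + 1 + 64 = 66
66 = (5,6)_12 → 5² + 6² = 25 + 36 = 61
61 = (5,1)_12 → 5² + 1² = 25 + 1 = 26
26 = (2,2)_12 → 2² + 2² = 4 + 4 = 8
8 = (8)_12 → 8² = 64
64 = (5,4)_12 → 5² + 4² = 25 + 16 = 41  — 41 repeats.
That took 12 steps.

12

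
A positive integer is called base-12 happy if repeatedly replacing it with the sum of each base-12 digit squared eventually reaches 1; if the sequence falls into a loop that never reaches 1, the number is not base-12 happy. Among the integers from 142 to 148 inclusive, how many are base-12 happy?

1

142: 142 → 221 → 62 → 29 → 29  (repeats 29)
143: 143 → 242 → 69 → 106 → 164 → 66 → 61 → 26 → 8 → 64 → 41 → 34 → 104 → 128 → 164  (repeats 164)
144: 144 → 1  (reaches 1)
145: 145 → 2 → 4 → 16 → 17 → 26 → 8 → 64 → 41 → 34 → 104 → 128 → 164 → 66 → 61 → 26  (repeats 26)
146: 146 → 5 → 25 → 5  (repeats 5)
147: 147 → 10 → 100 → 80 → 100  (repeats 100)
148: 148 → 17 → 26 → 8 → 64 → 41 → 34 → 104 → 128 → 164 → 66 → 61 → 26  (repeats 26)
base-12 happy: 144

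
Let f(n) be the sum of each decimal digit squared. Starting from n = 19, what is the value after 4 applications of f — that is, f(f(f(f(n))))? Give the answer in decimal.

19 → 82
82 → 68
68 → 100
100 → 1

1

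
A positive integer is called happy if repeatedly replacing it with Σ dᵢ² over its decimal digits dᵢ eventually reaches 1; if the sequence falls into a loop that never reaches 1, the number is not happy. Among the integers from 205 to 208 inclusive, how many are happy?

1

205: 205 → 29 → 85 → 89 → 145 → 42 → 20 → 4 → 16 → 37 → 58 → 89  — not happy
206: 206 → 40 → 16 → 37 → 58 → 89 → 145 → 42 → 20 → 4 → 16  — not happy
207: 207 → 53 → 34 → 25 → 29 → 85 → 89 → 145 → 42 → 20 → 4 → 16 → 37 → 58 → 89  — not happy
208: 208 → 68 → 100 → 1  — happy
happy: 208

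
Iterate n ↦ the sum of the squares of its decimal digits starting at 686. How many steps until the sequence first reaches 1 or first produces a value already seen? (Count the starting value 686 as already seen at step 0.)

14

686 → 136
136 → 46
46 → 52
52 → 29
29 → 85
85 → 89
89 → 145
145 → 42
42 → 20
20 → 4
4 → 16
16 → 37
37 → 58
58 → 89  — 89 repeats.
That took 14 steps.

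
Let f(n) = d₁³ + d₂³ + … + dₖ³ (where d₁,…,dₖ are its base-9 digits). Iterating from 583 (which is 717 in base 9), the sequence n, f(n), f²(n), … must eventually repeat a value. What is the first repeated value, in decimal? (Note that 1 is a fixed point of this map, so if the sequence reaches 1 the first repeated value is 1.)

469

583 = (7,1,7)_9 → 687
687 = (8,4,3)_9 → 603
603 = (7,4,0)_9 → 407
407 = (5,0,2)_9 → 133
133 = (1,5,7)_9 → 469
469 = (5,7,1)_9 → 469  — 469 already appeared earlier.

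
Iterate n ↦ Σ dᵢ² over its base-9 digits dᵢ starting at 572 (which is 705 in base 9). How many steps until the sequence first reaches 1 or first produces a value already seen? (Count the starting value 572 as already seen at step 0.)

572 = (7,0,5)_9 → 74
74 = (8,2)_9 → 68
68 = (7,5)_9 → 74  — 74 repeats.
That took 3 steps.

3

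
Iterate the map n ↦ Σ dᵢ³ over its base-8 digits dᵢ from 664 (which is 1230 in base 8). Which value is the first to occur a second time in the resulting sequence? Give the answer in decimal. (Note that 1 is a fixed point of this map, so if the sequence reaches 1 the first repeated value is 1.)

1

664 = (1,2,3,0)_8 → 1³ + 2³ + 3³ + 0³ = 36
36 = (4,4)_8 → 4³ + 4³ = 128
128 = (2,0,0)_8 → 2³ + 0³ + 0³ = 8
8 = (1,0)_8 → 1³ + 0³ = 1  — reached the fixed point 1.
1 → 1, so 1 is the first repeated value.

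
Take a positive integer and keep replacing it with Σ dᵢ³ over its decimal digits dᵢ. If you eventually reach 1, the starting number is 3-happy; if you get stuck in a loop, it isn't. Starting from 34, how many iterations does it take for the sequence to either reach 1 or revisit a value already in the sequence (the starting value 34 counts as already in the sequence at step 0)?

34 → 3³ + 4³ = 27 + 64 = 91
91 → 9³ + 1³ = 729 + 1 = 730
730 → 7³ + 3³ + 0³ = 343 + 27 + 0 = 370
370 → 3³ + 7³ + 0³ = 27 + 343 + 0 = 370  — 370 repeats.
That took 4 steps.

4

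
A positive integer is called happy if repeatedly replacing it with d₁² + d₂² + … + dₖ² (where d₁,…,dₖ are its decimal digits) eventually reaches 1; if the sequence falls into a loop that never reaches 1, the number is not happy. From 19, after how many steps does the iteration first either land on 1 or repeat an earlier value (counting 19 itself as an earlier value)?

4

19 → 1² + 9² = 1 + 81 = 82
82 → 8² + 2² = 64 + 4 = 68
68 → 6² + 8² = 36 + 64 = 100
100 → 1² + 0² + 0² = 1 + 0 + 0 = 1  — reached 1.
That took 4 steps.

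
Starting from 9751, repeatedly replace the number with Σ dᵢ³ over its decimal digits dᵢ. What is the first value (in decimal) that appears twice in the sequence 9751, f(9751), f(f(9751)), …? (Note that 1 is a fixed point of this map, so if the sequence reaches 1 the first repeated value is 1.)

9751 → 1198
1198 → 1243
1243 → 100
100 → 1  — reached the fixed point 1.
1 → 1, so 1 is the first repeated value.

1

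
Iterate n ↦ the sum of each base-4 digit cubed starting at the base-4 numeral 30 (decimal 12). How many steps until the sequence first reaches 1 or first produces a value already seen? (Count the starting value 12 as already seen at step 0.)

4

12 = (3,0)_4 → 3³ + 0³ = 27 + 0 = 27
27 = (1,2,3)_4 → 1³ + 2³ + 3³ = 1 + 8 + 27 = 36
36 = (2,1,0)_4 → 2³ + 1³ + 0³ = 8 + 1 + 0 = 9
9 = (2,1)_4 → 2³ + 1³ = 8 + 1 = 9  — 9 repeats.
That took 4 steps.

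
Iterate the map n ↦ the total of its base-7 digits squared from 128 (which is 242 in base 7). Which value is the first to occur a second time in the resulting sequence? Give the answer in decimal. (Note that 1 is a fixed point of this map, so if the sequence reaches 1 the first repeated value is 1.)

128 = (2,4,2)_7 → 2² + 4² + 2² = 4 + 16 + 4 = 24
24 = (3,3)_7 → 3² + 3² = 9 + 9 = 18
18 = (2,4)_7 → 2² + 4² = 4 + 16 = 20
20 = (2,6)_7 → 2² + 6² = 4 + 36 = 40
40 = (5,5)_7 → 5² + 5² = 25 + 25 = 50
50 = (1,0,1)_7 → 1² + 0² + 1² = 1 + 0 + 1 = 2
2 = (2)_7 → 2² = 4
4 = (4)_7 → 4² = 16
16 = (2,2)_7 → 2² + 2² = 4 + 4 = 8
8 = (1,1)_7 → 1² + 1² = 1 + 1 = 2  — 2 already appeared earlier.

2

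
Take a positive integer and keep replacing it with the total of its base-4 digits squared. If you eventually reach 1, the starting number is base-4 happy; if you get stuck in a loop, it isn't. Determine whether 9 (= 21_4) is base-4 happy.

9 = (2,1)_4 → 2² + 1² = 4 + 1 = 5
5 = (1,1)_4 → 1² + 1² = 1 + 1 = 2
2 = (2)_4 → 2² = 4
4 = (1,0)_4 → 1² + 0² = 1 + 0 = 1  — reached 1.

base-4 happy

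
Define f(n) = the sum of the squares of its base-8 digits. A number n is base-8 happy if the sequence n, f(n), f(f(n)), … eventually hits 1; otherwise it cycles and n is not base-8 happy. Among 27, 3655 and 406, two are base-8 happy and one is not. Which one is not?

27: 27 → 18 → 8 → 1  — reaches 1 (base-8 happy)
3655: 3655 → 99 → 26 → 13 → 26  — repeats 26 (not base-8 happy)
406: 406 → 76 → 18 → 8 → 1  — reaches 1 (base-8 happy)

3655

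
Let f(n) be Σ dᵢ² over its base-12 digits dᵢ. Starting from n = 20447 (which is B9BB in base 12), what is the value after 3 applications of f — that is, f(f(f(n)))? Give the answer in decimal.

20447 = (11,9,11,11)_12 → 11² + 9² + 11² + 11² = 121 + 81 + 121 + 121 = 444
444 = (3,1,0)_12 → 3² + 1² + 0² = 9 + 1 + 0 = 10
10 = (10)_12 → 10² = 100

100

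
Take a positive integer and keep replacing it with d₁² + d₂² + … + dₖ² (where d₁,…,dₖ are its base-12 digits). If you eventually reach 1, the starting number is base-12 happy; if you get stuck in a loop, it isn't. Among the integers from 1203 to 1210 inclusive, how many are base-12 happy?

1203: 1203 → 89 → 74 → 40 → 25 → 5 → 25  (repeats 25)
1204: 1204 → 96 → 64 → 41 → 34 → 104 → 128 → 164 → 66 → 61 → 26 → 8 → 64  (repeats 64)
1205: 1205 → 105 → 145 → 2 → 4 → 16 → 17 → 26 → 8 → 64 → 41 → 34 → 104 → 128 → 164 → 66 → 61 → 26  (repeats 26)
1206: 1206 → 116 → 145 → 2 → 4 → 16 → 17 → 26 → 8 → 64 → 41 → 34 → 104 → 128 → 164 → 66 → 61 → 26  (repeats 26)
1207: 1207 → 129 → 181 → 11 → 121 → 101 → 89 → 74 → 40 → 25 → 5 → 25  (repeats 25)
1208: 1208 → 144 → 1  (reaches 1)
1209: 1209 → 161 → 27 → 13 → 2 → 4 → 16 → 17 → 26 → 8 → 64 → 41 → 34 → 104 → 128 → 164 → 66 → 61 → 26  (repeats 26)
1210: 1210 → 180 → 10 → 100 → 80 → 100  (repeats 100)
base-12 happy: 1208

1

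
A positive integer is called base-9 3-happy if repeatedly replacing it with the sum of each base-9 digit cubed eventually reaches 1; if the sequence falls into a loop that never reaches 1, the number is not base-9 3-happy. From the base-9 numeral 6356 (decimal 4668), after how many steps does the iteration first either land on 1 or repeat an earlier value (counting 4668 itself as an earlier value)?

13

4668 = (6,3,5,6)_9 → 6³ + 3³ + 5³ + 6³ = 216 + 27 + 125 + 216 = 584
584 = (7,1,8)_9 → 7³ + 1³ + 8³ = 343 + 1 + 512 = 856
856 = (1,1,5,1)_9 → 1³ + 1³ + 5³ + 1³ = 1 + 1 + 125 + 1 = 128
128 = (1,5,2)_9 → 1³ + 5³ + 2³ = 1 + 125 + 8 = 134
134 = (1,5,8)_9 → 1³ + 5³ + 8³ = 1 + 125 + 512 = 638
638 = (7,7,8)_9 → 7³ + 7³ + 8³ = 343 + 343 + 512 = 1198
1198 = (1,5,7,1)_9 → 1³ + 5³ + 7³ + 1³ = 1 + 125 + 343 + 1 = 470
470 = (5,7,2)_9 → 5³ + 7³ + 2³ = 125 + 343 + 8 = 476
476 = (5,7,8)_9 → 5³ + 7³ + 8³ = 125 + 343 + 512 = 980
980 = (1,3,0,8)_9 → 1³ + 3³ + 0³ + 8³ = 1 + 27 + 0 + 512 = 540
540 = (6,6,0)_9 → 6³ + 6³ + 0³ = 216 + 216 + 0 = 432
432 = (5,3,0)_9 → 5³ + 3³ + 0³ = 125 + 27 + 0 = 152
152 = (1,7,8)_9 → 1³ + 7³ + 8³ = 1 + 343 + 512 = 856  — 856 repeats.
That took 13 steps.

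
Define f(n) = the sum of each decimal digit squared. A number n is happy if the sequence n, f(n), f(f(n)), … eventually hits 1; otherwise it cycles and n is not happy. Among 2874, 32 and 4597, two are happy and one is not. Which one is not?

2874: 2874 → 133 → 19 → 82 → 68 → 100 → 1  — reaches 1 (happy)
32: 32 → 13 → 10 → 1  — reaches 1 (happy)
4597: 4597 → 171 → 51 → 26 → 40 → 16 → 37 → 58 → 89 → 145 → 42 → 20 → 4 → 16  — repeats 16 (not happy)

4597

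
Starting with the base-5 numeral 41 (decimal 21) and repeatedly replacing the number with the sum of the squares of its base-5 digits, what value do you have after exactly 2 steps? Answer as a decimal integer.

21 = (4,1)_5 → 4² + 1² = 16 + 1 = 17
17 = (3,2)_5 → 3² + 2² = 9 + 4 = 13

13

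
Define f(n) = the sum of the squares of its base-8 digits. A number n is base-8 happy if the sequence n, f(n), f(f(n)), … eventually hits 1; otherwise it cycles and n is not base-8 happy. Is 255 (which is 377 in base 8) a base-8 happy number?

not base-8 happy

255 = (3,7,7)_8 → 3² + 7² + 7² = 9 + 49 + 49 = 107
107 = (1,5,3)_8 → 1² + 5² + 3² = 1 + 25 + 9 = 35
35 = (4,3)_8 → 4² + 3² = 16 + 9 = 25
25 = (3,1)_8 → 3² + 1² = 9 + 1 = 10
10 = (1,2)_8 → 1² + 2² = 1 + 4 = 5
5 = (5)_8 → 5² = 25  — 25 already seen; the sequence cycles without reaching 1.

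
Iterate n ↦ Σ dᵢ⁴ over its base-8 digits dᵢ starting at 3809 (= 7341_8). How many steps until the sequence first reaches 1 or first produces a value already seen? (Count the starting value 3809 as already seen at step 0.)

3809 = (7,3,4,1)_8 → 7⁴ + 3⁴ + 4⁴ + 1⁴ = 2401 + 81 + 256 + 1 = 2739
2739 = (5,2,6,3)_8 → 5⁴ + 2⁴ + 6⁴ + 3⁴ = 625 + 16 + 1296 + 81 = 2018
2018 = (3,7,4,2)_8 → 3⁴ + 7⁴ + 4⁴ + 2⁴ = 81 + 2401 + 256 + 16 = 2754
2754 = (5,3,0,2)_8 → 5⁴ + 3⁴ + 0⁴ + 2⁴ = 625 + 81 + 0 + 16 = 722
722 = (1,3,2,2)_8 → 1⁴ + 3⁴ + 2⁴ + 2⁴ = 1 + 81 + 16 + 16 = 114
114 = (1,6,2)_8 → 1⁴ + 6⁴ + 2⁴ = 1 + 1296 + 16 = 1313
1313 = (2,4,4,1)_8 → 2⁴ + 4⁴ + 4⁴ + 1⁴ = 16 + 256 + 256 + 1 = 529
529 = (1,0,2,1)_8 → 1⁴ + 0⁴ + 2⁴ + 1⁴ = 1 + 0 + 16 + 1 = 18
18 = (2,2)_8 → 2⁴ + 2⁴ = 16 + 16 = 32
32 = (4,0)_8 → 4⁴ + 0⁴ = 256 + 0 = 256
256 = (4,0,0)_8 → 4⁴ + 0⁴ + 0⁴ = 256 + 0 + 0 = 256  — 256 repeats.
That took 11 steps.

11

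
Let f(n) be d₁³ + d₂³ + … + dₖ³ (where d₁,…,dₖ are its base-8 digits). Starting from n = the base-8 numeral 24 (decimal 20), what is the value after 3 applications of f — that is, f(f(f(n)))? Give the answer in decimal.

8

20 = (2,4)_8 → 72
72 = (1,1,0)_8 → 2
2 = (2)_8 → 8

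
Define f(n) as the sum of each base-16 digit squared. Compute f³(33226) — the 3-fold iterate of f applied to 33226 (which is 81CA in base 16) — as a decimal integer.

33226 = (8,1,12,10)_16 → 8² + 1² + 12² + 10² = 64 + 1 + 144 + 100 = 309
309 = (1,3,5)_16 → 1² + 3² + 5² = 1 + 9 + 25 = 35
35 = (2,3)_16 → 2² + 3² = 4 + 9 = 13

13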